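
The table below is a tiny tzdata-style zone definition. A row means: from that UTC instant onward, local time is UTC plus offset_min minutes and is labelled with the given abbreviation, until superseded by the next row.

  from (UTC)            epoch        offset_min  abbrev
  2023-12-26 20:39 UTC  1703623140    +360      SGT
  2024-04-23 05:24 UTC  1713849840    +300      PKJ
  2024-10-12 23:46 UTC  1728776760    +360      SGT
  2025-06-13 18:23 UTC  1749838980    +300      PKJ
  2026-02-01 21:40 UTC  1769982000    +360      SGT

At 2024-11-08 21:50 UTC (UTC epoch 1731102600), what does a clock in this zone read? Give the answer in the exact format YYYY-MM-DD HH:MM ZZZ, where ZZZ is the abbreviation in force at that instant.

2024-11-09 03:50 SGT

Query: 2024-11-08 21:50 UTC
Rule 3/5 (SGT, +06:00): 2024-10-12 23:46 UTC ≤ query < 2025-06-13 18:23 UTC
21·60 + 50 + 360 = 1670 min
1670 = 1·1440 + 230; 230 = 3·60 + 50 → 03:50, 2024-11-08 + 1 day = 2024-11-09
→ 2024-11-09 03:50 SGT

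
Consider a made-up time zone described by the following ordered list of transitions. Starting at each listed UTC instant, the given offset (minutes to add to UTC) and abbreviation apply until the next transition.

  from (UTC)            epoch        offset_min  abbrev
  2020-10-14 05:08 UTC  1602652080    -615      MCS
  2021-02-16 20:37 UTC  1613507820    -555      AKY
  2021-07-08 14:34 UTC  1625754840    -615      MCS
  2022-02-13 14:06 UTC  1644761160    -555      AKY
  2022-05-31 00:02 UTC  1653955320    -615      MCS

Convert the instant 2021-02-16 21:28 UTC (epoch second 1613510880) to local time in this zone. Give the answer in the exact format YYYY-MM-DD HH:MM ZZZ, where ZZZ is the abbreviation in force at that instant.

2021-02-16 12:13 AKY

Query: 2021-02-16 21:28 UTC
Rule 2/5 (AKY, -09:15): 2021-02-16 20:37 UTC ≤ query < 2021-07-08 14:34 UTC
21·60 + 28 - 555 = 733 min
733 = 0·1440 + 733; 733 = 12·60 + 13 → 12:13, same day
→ 2021-02-16 12:13 AKY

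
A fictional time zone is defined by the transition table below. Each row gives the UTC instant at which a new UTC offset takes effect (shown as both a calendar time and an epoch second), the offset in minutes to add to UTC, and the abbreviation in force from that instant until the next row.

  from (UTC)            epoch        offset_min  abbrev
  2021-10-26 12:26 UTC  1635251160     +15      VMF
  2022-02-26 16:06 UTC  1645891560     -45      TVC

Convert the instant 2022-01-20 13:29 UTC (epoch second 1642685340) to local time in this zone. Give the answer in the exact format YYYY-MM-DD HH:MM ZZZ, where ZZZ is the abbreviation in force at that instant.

Query: 2022-01-20 13:29 UTC
Rule 1/2 (VMF, +00:15): 2021-10-26 12:26 UTC ≤ query < 2022-02-26 16:06 UTC
13·60 + 29 + 15 = 824 min
824 = 0·1440 + 824; 824 = 13·60 + 44 → 13:44, same day
→ 2022-01-20 13:44 VMF

2022-01-20 13:44 VMF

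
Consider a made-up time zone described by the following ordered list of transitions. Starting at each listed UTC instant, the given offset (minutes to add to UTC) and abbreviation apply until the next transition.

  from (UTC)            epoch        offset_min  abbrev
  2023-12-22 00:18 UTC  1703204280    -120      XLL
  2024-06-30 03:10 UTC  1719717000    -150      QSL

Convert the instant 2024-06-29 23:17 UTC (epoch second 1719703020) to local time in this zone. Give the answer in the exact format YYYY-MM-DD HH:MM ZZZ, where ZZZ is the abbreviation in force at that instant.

2024-06-29 21:17 XLL

Query: 2024-06-29 23:17 UTC
Rule 1/2 (XLL, -02:00): 2023-12-22 00:18 UTC ≤ query < 2024-06-30 03:10 UTC
23·60 + 17 - 120 = 1277 min
1277 = 0·1440 + 1277; 1277 = 21·60 + 17 → 21:17, same day
→ 2024-06-29 21:17 XLL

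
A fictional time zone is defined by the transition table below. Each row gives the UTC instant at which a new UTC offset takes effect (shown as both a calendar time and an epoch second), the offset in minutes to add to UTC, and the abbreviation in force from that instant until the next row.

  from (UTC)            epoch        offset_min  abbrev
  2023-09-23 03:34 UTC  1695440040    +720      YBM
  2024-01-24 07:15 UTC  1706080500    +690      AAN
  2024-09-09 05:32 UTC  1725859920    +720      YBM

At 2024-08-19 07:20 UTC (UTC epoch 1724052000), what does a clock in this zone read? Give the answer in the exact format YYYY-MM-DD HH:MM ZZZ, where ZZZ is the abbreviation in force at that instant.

Query: 2024-08-19 07:20 UTC
Rule 2/3 (AAN, +11:30): 2024-01-24 07:15 UTC ≤ query < 2024-09-09 05:32 UTC
7·60 + 20 + 690 = 1130 min
1130 = 0·1440 + 1130; 1130 = 18·60 + 50 → 18:50, same day
→ 2024-08-19 18:50 AAN

2024-08-19 18:50 AAN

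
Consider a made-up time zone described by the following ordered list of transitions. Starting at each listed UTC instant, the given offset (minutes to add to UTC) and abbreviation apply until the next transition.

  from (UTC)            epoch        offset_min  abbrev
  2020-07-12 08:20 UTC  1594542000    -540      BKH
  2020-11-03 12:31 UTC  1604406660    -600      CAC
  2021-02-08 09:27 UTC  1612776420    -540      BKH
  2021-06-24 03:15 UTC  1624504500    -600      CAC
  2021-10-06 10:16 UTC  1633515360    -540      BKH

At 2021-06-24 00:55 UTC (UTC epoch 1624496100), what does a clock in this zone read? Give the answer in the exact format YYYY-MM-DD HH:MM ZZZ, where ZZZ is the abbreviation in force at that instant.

2021-06-23 15:55 BKH

Query: 2021-06-24 00:55 UTC
Rule 3/5 (BKH, -09:00): 2021-02-08 09:27 UTC ≤ query < 2021-06-24 03:15 UTC
0·60 + 55 - 540 = -485 min
-485 = -1·1440 + 955; 955 = 15·60 + 55 → 15:55, 2021-06-24 - 1 day = 2021-06-23
→ 2021-06-23 15:55 BKH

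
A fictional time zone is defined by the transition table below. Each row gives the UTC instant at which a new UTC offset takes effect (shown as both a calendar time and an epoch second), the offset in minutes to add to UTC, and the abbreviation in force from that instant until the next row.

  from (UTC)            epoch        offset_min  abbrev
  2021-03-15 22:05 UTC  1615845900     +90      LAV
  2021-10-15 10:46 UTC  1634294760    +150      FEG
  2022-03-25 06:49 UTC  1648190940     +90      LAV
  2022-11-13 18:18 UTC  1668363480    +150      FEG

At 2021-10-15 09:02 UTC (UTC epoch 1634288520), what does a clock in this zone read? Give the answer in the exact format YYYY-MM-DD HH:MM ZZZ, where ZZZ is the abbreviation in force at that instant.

2021-10-15 10:32 LAV

Query: 2021-10-15 09:02 UTC
Rule 1/4 (LAV, +01:30): 2021-03-15 22:05 UTC ≤ query < 2021-10-15 10:46 UTC
9·60 + 2 + 90 = 632 min
632 = 0·1440 + 632; 632 = 10·60 + 32 → 10:32, same day
→ 2021-10-15 10:32 LAV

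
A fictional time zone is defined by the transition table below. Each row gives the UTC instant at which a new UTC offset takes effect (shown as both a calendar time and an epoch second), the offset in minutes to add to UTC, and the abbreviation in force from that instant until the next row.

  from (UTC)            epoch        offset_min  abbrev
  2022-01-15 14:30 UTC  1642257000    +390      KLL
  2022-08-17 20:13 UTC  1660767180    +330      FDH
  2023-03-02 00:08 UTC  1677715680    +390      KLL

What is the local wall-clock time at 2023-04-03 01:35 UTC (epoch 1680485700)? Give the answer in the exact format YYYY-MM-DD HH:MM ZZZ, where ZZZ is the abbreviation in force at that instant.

2023-04-03 08:05 KLL

Query: 2023-04-03 01:35 UTC
Rule 3/3 (KLL, +06:30): 2023-03-02 00:08 UTC ≤ query < +∞
1·60 + 35 + 390 = 485 min
485 = 0·1440 + 485; 485 = 8·60 + 5 → 08:05, same day
→ 2023-04-03 08:05 KLL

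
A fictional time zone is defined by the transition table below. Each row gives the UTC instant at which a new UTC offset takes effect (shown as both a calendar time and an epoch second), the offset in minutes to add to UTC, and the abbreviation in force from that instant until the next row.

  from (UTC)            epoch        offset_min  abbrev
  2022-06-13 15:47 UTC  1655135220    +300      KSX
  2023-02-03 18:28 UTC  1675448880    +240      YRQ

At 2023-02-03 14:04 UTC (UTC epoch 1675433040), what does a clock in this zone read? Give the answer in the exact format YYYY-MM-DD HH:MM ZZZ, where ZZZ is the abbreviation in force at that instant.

Query: 2023-02-03 14:04 UTC
Rule 1/2 (KSX, +05:00): 2022-06-13 15:47 UTC ≤ query < 2023-02-03 18:28 UTC
14·60 + 4 + 300 = 1144 min
1144 = 0·1440 + 1144; 1144 = 19·60 + 4 → 19:04, same day
→ 2023-02-03 19:04 KSX

2023-02-03 19:04 KSX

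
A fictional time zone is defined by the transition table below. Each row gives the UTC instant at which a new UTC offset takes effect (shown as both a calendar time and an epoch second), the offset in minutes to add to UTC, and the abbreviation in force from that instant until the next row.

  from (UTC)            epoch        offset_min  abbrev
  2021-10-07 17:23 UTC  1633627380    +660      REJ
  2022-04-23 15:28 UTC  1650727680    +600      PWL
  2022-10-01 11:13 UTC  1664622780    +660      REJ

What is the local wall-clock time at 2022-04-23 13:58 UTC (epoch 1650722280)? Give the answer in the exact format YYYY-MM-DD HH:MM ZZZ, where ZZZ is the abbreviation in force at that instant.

2022-04-24 00:58 REJ

Query: 2022-04-23 13:58 UTC
Rule 1/3 (REJ, +11:00): 2021-10-07 17:23 UTC ≤ query < 2022-04-23 15:28 UTC
13·60 + 58 + 660 = 1498 min
1498 = 1·1440 + 58; 58 = 0·60 + 58 → 00:58, 2022-04-23 + 1 day = 2022-04-24
→ 2022-04-24 00:58 REJ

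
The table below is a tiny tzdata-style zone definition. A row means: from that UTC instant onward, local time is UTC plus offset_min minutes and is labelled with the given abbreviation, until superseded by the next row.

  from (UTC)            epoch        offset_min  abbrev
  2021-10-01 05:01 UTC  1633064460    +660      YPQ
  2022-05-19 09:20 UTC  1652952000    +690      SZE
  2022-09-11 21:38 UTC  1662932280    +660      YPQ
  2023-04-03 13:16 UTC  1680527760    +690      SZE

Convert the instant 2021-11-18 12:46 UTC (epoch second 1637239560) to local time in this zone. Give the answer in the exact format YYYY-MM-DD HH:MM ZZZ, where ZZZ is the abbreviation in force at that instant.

2021-11-18 23:46 YPQ

Query: 2021-11-18 12:46 UTC
Rule 1/4 (YPQ, +11:00): 2021-10-01 05:01 UTC ≤ query < 2022-05-19 09:20 UTC
12·60 + 46 + 660 = 1426 min
1426 = 0·1440 + 1426; 1426 = 23·60 + 46 → 23:46, same day
→ 2021-11-18 23:46 YPQ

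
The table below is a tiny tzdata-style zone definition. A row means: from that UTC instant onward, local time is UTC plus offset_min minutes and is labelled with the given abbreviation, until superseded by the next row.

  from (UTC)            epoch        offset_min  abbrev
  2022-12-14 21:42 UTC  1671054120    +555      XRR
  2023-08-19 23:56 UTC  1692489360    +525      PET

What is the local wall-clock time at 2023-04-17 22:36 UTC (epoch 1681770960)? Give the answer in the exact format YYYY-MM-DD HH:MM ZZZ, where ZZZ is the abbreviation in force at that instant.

Query: 2023-04-17 22:36 UTC
Rule 1/2 (XRR, +09:15): 2022-12-14 21:42 UTC ≤ query < 2023-08-19 23:56 UTC
22·60 + 36 + 555 = 1911 min
1911 = 1·1440 + 471; 471 = 7·60 + 51 → 07:51, 2023-04-17 + 1 day = 2023-04-18
→ 2023-04-18 07:51 XRR

2023-04-18 07:51 XRR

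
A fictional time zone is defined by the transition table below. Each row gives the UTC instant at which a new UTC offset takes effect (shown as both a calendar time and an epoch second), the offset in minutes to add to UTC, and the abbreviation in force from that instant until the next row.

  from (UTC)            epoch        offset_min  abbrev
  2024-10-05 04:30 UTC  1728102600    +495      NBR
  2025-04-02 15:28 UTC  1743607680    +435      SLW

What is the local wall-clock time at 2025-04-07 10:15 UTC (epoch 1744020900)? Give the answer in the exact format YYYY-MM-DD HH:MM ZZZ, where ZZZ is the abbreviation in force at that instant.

2025-04-07 17:30 SLW

Query: 2025-04-07 10:15 UTC
Rule 2/2 (SLW, +07:15): 2025-04-02 15:28 UTC ≤ query < +∞
10·60 + 15 + 435 = 1050 min
1050 = 0·1440 + 1050; 1050 = 17·60 + 30 → 17:30, same day
→ 2025-04-07 17:30 SLW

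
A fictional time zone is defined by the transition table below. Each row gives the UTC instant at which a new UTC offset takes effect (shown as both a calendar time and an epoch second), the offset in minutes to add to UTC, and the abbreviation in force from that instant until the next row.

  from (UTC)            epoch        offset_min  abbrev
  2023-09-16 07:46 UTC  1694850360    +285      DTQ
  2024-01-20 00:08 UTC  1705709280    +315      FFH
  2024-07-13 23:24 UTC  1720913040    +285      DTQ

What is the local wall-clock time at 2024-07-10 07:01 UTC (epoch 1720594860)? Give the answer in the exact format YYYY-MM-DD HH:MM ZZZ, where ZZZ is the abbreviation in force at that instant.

2024-07-10 12:16 FFH

Query: 2024-07-10 07:01 UTC
Rule 2/3 (FFH, +05:15): 2024-01-20 00:08 UTC ≤ query < 2024-07-13 23:24 UTC
7·60 + 1 + 315 = 736 min
736 = 0·1440 + 736; 736 = 12·60 + 16 → 12:16, same day
→ 2024-07-10 12:16 FFH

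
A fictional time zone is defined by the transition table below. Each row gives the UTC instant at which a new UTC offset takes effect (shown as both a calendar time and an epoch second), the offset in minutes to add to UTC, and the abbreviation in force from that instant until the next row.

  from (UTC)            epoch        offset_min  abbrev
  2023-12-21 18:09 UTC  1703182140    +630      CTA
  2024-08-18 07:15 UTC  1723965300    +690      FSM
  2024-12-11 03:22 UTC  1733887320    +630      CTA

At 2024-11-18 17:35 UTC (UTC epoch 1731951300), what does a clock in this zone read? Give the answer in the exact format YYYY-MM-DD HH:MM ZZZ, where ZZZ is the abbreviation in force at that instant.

2024-11-19 05:05 FSM

Query: 2024-11-18 17:35 UTC
Rule 2/3 (FSM, +11:30): 2024-08-18 07:15 UTC ≤ query < 2024-12-11 03:22 UTC
17·60 + 35 + 690 = 1745 min
1745 = 1·1440 + 305; 305 = 5·60 + 5 → 05:05, 2024-11-18 + 1 day = 2024-11-19
→ 2024-11-19 05:05 FSM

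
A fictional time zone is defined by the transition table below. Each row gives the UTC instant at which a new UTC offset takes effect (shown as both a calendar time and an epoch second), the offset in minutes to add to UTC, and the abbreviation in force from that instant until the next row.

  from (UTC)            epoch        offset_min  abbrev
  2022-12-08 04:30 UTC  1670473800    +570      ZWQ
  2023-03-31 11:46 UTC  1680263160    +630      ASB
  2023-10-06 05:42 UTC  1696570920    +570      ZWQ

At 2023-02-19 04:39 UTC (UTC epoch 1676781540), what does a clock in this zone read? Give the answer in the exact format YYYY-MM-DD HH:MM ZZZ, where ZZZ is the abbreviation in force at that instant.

Query: 2023-02-19 04:39 UTC
Rule 1/3 (ZWQ, +09:30): 2022-12-08 04:30 UTC ≤ query < 2023-03-31 11:46 UTC
4·60 + 39 + 570 = 849 min
849 = 0·1440 + 849; 849 = 14·60 + 9 → 14:09, same day
→ 2023-02-19 14:09 ZWQ

2023-02-19 14:09 ZWQ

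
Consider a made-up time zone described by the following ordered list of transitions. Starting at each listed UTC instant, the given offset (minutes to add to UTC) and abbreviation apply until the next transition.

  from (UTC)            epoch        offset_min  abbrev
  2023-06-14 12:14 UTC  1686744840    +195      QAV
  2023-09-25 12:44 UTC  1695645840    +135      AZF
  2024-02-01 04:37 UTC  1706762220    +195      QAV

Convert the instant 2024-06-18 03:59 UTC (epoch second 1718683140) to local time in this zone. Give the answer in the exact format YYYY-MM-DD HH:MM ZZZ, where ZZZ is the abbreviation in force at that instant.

2024-06-18 07:14 QAV

Query: 2024-06-18 03:59 UTC
Rule 3/3 (QAV, +03:15): 2024-02-01 04:37 UTC ≤ query < +∞
3·60 + 59 + 195 = 434 min
434 = 0·1440 + 434; 434 = 7·60 + 14 → 07:14, same day
→ 2024-06-18 07:14 QAV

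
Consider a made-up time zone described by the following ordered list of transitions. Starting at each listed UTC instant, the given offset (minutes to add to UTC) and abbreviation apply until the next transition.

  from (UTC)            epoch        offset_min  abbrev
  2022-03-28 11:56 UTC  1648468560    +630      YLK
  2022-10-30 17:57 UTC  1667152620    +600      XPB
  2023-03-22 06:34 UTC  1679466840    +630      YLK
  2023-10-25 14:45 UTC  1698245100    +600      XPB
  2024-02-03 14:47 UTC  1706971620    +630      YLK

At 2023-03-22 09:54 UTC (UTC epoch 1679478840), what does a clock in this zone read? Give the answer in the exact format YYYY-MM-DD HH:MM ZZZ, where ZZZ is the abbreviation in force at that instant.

Query: 2023-03-22 09:54 UTC
Rule 3/5 (YLK, +10:30): 2023-03-22 06:34 UTC ≤ query < 2023-10-25 14:45 UTC
9·60 + 54 + 630 = 1224 min
1224 = 0·1440 + 1224; 1224 = 20·60 + 24 → 20:24, same day
→ 2023-03-22 20:24 YLK

2023-03-22 20:24 YLK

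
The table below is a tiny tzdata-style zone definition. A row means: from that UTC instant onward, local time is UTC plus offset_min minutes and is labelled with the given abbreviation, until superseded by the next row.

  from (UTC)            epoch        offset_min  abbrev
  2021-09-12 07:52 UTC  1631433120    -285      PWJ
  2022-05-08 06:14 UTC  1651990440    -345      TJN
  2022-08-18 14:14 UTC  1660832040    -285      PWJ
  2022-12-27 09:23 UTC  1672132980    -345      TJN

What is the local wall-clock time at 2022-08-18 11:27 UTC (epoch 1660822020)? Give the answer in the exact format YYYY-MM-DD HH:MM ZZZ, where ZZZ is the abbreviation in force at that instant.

Query: 2022-08-18 11:27 UTC
Rule 2/4 (TJN, -05:45): 2022-05-08 06:14 UTC ≤ query < 2022-08-18 14:14 UTC
11·60 + 27 - 345 = 342 min
342 = 0·1440 + 342; 342 = 5·60 + 42 → 05:42, same day
→ 2022-08-18 05:42 TJN

2022-08-18 05:42 TJN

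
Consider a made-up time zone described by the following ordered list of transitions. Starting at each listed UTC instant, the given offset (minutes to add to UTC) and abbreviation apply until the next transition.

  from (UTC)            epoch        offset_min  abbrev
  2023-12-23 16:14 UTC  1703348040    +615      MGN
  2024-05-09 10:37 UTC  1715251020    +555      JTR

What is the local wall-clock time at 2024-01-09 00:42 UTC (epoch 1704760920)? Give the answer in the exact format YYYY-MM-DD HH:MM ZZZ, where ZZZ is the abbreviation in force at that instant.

2024-01-09 10:57 MGN

Query: 2024-01-09 00:42 UTC
Rule 1/2 (MGN, +10:15): 2023-12-23 16:14 UTC ≤ query < 2024-05-09 10:37 UTC
0·60 + 42 + 615 = 657 min
657 = 0·1440 + 657; 657 = 10·60 + 57 → 10:57, same day
→ 2024-01-09 10:57 MGN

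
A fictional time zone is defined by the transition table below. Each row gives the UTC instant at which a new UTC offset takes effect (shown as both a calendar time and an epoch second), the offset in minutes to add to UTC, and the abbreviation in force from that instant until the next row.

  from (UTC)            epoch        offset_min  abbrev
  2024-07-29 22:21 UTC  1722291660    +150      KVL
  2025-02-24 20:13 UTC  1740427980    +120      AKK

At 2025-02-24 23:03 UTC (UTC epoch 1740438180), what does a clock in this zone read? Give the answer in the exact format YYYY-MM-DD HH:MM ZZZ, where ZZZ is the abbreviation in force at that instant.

2025-02-25 01:03 AKK

Query: 2025-02-24 23:03 UTC
Rule 2/2 (AKK, +02:00): 2025-02-24 20:13 UTC ≤ query < +∞
23·60 + 3 + 120 = 1503 min
1503 = 1·1440 + 63; 63 = 1·60 + 3 → 01:03, 2025-02-24 + 1 day = 2025-02-25
→ 2025-02-25 01:03 AKK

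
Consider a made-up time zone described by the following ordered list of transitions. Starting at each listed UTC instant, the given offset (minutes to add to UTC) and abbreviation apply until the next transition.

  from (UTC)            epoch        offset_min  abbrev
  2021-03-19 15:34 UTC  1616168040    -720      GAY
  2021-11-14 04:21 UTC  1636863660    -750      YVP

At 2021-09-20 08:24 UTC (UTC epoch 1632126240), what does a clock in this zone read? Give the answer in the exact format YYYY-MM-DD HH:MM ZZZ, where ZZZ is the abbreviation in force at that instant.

2021-09-19 20:24 GAY

Query: 2021-09-20 08:24 UTC
Rule 1/2 (GAY, -12:00): 2021-03-19 15:34 UTC ≤ query < 2021-11-14 04:21 UTC
8·60 + 24 - 720 = -216 min
-216 = -1·1440 + 1224; 1224 = 20·60 + 24 → 20:24, 2021-09-20 - 1 day = 2021-09-19
→ 2021-09-19 20:24 GAY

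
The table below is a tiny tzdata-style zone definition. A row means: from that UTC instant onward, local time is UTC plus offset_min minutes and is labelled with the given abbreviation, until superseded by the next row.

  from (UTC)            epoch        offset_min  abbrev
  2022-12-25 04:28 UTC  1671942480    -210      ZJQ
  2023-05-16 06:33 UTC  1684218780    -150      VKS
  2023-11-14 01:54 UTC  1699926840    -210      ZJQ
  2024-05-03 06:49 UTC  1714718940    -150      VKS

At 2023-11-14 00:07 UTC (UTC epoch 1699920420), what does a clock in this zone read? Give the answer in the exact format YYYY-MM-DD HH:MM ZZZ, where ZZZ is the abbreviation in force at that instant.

Query: 2023-11-14 00:07 UTC
Rule 2/4 (VKS, -02:30): 2023-05-16 06:33 UTC ≤ query < 2023-11-14 01:54 UTC
0·60 + 7 - 150 = -143 min
-143 = -1·1440 + 1297; 1297 = 21·60 + 37 → 21:37, 2023-11-14 - 1 day = 2023-11-13
→ 2023-11-13 21:37 VKS

2023-11-13 21:37 VKS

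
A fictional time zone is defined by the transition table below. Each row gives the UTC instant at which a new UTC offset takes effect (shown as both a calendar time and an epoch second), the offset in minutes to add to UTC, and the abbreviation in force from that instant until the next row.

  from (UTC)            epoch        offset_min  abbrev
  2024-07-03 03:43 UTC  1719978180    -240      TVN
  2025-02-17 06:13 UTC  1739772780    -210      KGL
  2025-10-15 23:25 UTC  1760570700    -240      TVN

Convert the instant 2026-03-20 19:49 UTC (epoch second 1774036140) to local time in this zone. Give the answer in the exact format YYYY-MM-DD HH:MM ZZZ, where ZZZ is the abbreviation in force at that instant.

2026-03-20 15:49 TVN

Query: 2026-03-20 19:49 UTC
Rule 3/3 (TVN, -04:00): 2025-10-15 23:25 UTC ≤ query < +∞
19·60 + 49 - 240 = 949 min
949 = 0·1440 + 949; 949 = 15·60 + 49 → 15:49, same day
→ 2026-03-20 15:49 TVN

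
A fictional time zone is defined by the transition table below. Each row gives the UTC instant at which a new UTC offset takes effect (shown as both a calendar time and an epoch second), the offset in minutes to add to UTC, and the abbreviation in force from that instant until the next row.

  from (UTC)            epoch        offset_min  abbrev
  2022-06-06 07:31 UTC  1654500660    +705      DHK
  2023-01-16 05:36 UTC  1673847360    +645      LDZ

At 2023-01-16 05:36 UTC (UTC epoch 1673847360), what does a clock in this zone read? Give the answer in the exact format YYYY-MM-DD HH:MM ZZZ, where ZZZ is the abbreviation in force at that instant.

Query: 2023-01-16 05:36 UTC
Rule 2/2 (LDZ, +10:45): 2023-01-16 05:36 UTC ≤ query < +∞
5·60 + 36 + 645 = 981 min
981 = 0·1440 + 981; 981 = 16·60 + 21 → 16:21, same day
→ 2023-01-16 16:21 LDZ

2023-01-16 16:21 LDZ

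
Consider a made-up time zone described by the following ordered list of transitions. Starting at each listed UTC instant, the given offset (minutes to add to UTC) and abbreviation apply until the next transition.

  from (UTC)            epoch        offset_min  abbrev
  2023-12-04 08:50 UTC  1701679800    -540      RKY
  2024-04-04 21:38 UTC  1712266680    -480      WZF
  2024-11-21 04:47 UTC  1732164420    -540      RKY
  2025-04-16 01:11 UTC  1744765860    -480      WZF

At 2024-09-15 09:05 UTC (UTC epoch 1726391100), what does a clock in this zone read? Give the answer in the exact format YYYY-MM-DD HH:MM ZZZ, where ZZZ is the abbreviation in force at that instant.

2024-09-15 01:05 WZF

Query: 2024-09-15 09:05 UTC
Rule 2/4 (WZF, -08:00): 2024-04-04 21:38 UTC ≤ query < 2024-11-21 04:47 UTC
9·60 + 5 - 480 = 65 min
65 = 0·1440 + 65; 65 = 1·60 + 5 → 01:05, same day
→ 2024-09-15 01:05 WZF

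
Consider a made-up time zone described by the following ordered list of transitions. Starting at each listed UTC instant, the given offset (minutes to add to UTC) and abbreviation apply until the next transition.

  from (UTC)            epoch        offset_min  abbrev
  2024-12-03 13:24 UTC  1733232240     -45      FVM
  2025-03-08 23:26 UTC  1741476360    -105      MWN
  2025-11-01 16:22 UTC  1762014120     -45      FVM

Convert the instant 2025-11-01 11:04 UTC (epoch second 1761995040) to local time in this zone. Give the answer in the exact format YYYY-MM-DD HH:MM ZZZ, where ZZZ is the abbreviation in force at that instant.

Query: 2025-11-01 11:04 UTC
Rule 2/3 (MWN, -01:45): 2025-03-08 23:26 UTC ≤ query < 2025-11-01 16:22 UTC
11·60 + 4 - 105 = 559 min
559 = 0·1440 + 559; 559 = 9·60 + 19 → 09:19, same day
→ 2025-11-01 09:19 MWN

2025-11-01 09:19 MWN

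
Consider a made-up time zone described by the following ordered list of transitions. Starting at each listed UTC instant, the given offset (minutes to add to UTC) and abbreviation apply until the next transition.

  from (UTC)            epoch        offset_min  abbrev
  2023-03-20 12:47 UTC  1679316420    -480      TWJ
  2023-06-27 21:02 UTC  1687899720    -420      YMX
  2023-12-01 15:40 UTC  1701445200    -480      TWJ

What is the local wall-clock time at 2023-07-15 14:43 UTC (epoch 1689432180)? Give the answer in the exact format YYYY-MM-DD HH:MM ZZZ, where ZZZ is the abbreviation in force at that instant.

Query: 2023-07-15 14:43 UTC
Rule 2/3 (YMX, -07:00): 2023-06-27 21:02 UTC ≤ query < 2023-12-01 15:40 UTC
14·60 + 43 - 420 = 463 min
463 = 0·1440 + 463; 463 = 7·60 + 43 → 07:43, same day
→ 2023-07-15 07:43 YMX

2023-07-15 07:43 YMX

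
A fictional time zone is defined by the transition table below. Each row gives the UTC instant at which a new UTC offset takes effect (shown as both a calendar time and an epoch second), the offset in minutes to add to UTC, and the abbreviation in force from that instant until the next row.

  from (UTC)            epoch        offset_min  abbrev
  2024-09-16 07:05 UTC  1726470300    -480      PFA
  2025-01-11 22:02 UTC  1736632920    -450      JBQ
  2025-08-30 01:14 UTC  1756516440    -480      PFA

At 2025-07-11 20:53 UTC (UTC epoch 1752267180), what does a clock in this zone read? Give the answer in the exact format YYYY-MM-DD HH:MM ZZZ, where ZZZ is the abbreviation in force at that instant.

Query: 2025-07-11 20:53 UTC
Rule 2/3 (JBQ, -07:30): 2025-01-11 22:02 UTC ≤ query < 2025-08-30 01:14 UTC
20·60 + 53 - 450 = 803 min
803 = 0·1440 + 803; 803 = 13·60 + 23 → 13:23, same day
→ 2025-07-11 13:23 JBQ

2025-07-11 13:23 JBQ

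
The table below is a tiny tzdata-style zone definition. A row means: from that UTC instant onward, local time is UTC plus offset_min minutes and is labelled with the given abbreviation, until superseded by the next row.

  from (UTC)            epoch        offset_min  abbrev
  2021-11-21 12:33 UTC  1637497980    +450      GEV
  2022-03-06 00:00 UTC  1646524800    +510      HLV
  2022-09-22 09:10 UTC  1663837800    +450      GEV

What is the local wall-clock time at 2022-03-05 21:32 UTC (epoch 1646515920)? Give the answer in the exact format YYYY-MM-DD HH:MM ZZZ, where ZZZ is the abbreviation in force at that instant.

Query: 2022-03-05 21:32 UTC
Rule 1/3 (GEV, +07:30): 2021-11-21 12:33 UTC ≤ query < 2022-03-06 00:00 UTC
21·60 + 32 + 450 = 1742 min
1742 = 1·1440 + 302; 302 = 5·60 + 2 → 05:02, 2022-03-05 + 1 day = 2022-03-06
→ 2022-03-06 05:02 GEV

2022-03-06 05:02 GEV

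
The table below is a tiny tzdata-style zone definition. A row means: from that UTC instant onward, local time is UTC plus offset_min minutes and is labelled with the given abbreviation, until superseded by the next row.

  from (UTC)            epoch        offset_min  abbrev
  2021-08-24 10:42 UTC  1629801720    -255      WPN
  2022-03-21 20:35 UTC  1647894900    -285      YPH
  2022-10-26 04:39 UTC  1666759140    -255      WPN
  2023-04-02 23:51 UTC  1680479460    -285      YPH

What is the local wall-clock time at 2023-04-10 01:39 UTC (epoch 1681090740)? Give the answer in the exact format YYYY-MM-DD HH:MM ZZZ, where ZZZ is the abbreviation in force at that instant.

Query: 2023-04-10 01:39 UTC
Rule 4/4 (YPH, -04:45): 2023-04-02 23:51 UTC ≤ query < +∞
1·60 + 39 - 285 = -186 min
-186 = -1·1440 + 1254; 1254 = 20·60 + 54 → 20:54, 2023-04-10 - 1 day = 2023-04-09
→ 2023-04-09 20:54 YPH

2023-04-09 20:54 YPH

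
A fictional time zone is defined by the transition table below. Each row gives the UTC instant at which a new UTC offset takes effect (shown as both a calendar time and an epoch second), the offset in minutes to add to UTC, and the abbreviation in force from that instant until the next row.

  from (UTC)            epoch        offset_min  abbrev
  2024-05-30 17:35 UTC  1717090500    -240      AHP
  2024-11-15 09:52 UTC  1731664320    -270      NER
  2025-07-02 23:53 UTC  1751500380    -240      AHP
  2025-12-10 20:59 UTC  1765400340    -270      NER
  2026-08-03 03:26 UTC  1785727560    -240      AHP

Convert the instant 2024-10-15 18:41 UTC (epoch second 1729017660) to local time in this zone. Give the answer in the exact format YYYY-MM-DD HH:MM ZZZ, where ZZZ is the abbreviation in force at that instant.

Query: 2024-10-15 18:41 UTC
Rule 1/5 (AHP, -04:00): 2024-05-30 17:35 UTC ≤ query < 2024-11-15 09:52 UTC
18·60 + 41 - 240 = 881 min
881 = 0·1440 + 881; 881 = 14·60 + 41 → 14:41, same day
→ 2024-10-15 14:41 AHP

2024-10-15 14:41 AHP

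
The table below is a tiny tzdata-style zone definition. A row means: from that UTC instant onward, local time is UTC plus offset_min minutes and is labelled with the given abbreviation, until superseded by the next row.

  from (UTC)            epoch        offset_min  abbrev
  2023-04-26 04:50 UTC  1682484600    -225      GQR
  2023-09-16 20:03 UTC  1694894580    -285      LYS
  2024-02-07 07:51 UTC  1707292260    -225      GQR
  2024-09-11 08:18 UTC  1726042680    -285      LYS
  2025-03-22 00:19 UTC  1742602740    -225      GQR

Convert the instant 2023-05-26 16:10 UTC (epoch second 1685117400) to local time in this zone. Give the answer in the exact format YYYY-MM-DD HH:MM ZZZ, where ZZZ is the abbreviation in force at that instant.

2023-05-26 12:25 GQR

Query: 2023-05-26 16:10 UTC
Rule 1/5 (GQR, -03:45): 2023-04-26 04:50 UTC ≤ query < 2023-09-16 20:03 UTC
16·60 + 10 - 225 = 745 min
745 = 0·1440 + 745; 745 = 12·60 + 25 → 12:25, same day
→ 2023-05-26 12:25 GQR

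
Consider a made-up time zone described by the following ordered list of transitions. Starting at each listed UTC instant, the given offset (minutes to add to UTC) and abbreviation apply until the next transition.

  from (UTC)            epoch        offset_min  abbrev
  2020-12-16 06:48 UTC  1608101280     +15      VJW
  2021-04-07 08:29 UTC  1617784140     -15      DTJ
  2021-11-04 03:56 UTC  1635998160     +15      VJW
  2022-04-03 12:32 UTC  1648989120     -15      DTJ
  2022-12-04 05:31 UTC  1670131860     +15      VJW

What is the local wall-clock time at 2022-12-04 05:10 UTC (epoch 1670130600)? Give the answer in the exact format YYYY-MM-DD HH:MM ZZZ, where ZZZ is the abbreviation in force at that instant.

2022-12-04 04:55 DTJ

Query: 2022-12-04 05:10 UTC
Rule 4/5 (DTJ, -00:15): 2022-04-03 12:32 UTC ≤ query < 2022-12-04 05:31 UTC
5·60 + 10 - 15 = 295 min
295 = 0·1440 + 295; 295 = 4·60 + 55 → 04:55, same day
→ 2022-12-04 04:55 DTJ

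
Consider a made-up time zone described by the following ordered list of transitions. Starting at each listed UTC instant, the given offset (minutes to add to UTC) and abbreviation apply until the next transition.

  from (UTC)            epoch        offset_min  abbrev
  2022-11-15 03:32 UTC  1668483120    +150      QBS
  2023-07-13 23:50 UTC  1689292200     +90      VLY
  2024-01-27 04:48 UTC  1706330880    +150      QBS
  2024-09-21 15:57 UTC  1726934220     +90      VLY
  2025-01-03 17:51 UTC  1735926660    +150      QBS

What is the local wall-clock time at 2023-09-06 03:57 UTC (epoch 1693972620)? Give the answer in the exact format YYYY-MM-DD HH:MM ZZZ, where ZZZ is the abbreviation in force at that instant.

Query: 2023-09-06 03:57 UTC
Rule 2/5 (VLY, +01:30): 2023-07-13 23:50 UTC ≤ query < 2024-01-27 04:48 UTC
3·60 + 57 + 90 = 327 min
327 = 0·1440 + 327; 327 = 5·60 + 27 → 05:27, same day
→ 2023-09-06 05:27 VLY

2023-09-06 05:27 VLY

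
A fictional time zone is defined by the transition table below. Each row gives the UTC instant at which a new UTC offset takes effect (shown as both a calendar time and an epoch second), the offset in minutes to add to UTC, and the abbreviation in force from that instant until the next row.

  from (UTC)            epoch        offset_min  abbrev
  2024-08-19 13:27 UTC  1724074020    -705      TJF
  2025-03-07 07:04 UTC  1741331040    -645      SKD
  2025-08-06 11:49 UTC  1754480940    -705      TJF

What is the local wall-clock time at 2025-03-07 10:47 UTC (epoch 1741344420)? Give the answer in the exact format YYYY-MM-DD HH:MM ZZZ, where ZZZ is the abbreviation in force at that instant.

2025-03-07 00:02 SKD

Query: 2025-03-07 10:47 UTC
Rule 2/3 (SKD, -10:45): 2025-03-07 07:04 UTC ≤ query < 2025-08-06 11:49 UTC
10·60 + 47 - 645 = 2 min
2 = 0·1440 + 2; 2 = 0·60 + 2 → 00:02, same day
→ 2025-03-07 00:02 SKD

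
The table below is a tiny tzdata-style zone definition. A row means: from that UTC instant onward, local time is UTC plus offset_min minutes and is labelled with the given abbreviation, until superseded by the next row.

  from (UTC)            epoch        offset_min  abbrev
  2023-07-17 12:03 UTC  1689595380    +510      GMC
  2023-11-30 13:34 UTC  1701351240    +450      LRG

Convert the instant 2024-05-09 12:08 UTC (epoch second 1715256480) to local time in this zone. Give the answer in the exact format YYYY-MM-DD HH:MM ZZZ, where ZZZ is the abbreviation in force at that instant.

Query: 2024-05-09 12:08 UTC
Rule 2/2 (LRG, +07:30): 2023-11-30 13:34 UTC ≤ query < +∞
12·60 + 8 + 450 = 1178 min
1178 = 0·1440 + 1178; 1178 = 19·60 + 38 → 19:38, same day
→ 2024-05-09 19:38 LRG

2024-05-09 19:38 LRG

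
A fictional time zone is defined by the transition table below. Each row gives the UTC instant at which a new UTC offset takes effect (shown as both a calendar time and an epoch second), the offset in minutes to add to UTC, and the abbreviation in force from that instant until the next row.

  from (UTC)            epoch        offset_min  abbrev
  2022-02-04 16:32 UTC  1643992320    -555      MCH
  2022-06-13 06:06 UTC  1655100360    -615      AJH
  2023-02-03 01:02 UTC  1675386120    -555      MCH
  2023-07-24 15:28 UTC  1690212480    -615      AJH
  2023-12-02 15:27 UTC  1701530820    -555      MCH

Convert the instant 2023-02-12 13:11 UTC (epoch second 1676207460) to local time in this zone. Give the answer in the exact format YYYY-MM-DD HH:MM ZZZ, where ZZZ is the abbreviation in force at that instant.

Query: 2023-02-12 13:11 UTC
Rule 3/5 (MCH, -09:15): 2023-02-03 01:02 UTC ≤ query < 2023-07-24 15:28 UTC
13·60 + 11 - 555 = 236 min
236 = 0·1440 + 236; 236 = 3·60 + 56 → 03:56, same day
→ 2023-02-12 03:56 MCH

2023-02-12 03:56 MCH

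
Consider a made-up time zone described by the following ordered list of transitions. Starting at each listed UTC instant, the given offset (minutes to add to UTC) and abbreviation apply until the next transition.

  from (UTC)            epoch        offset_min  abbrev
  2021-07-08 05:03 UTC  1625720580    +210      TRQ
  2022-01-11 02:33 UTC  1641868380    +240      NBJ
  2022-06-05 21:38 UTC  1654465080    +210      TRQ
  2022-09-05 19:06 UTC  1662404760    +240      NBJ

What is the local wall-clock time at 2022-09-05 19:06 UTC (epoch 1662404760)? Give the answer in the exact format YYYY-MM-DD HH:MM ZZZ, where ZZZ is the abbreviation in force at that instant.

2022-09-05 23:06 NBJ

Query: 2022-09-05 19:06 UTC
Rule 4/4 (NBJ, +04:00): 2022-09-05 19:06 UTC ≤ query < +∞
19·60 + 6 + 240 = 1386 min
1386 = 0·1440 + 1386; 1386 = 23·60 + 6 → 23:06, same day
→ 2022-09-05 23:06 NBJ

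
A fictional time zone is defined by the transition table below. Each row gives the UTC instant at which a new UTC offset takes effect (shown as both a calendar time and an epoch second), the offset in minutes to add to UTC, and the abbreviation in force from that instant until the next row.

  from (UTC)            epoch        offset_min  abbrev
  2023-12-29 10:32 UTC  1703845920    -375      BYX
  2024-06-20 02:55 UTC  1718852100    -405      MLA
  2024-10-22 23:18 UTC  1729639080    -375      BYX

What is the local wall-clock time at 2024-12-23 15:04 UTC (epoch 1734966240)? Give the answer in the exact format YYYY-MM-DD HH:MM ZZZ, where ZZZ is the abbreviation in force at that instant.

Query: 2024-12-23 15:04 UTC
Rule 3/3 (BYX, -06:15): 2024-10-22 23:18 UTC ≤ query < +∞
15·60 + 4 - 375 = 529 min
529 = 0·1440 + 529; 529 = 8·60 + 49 → 08:49, same day
→ 2024-12-23 08:49 BYX

2024-12-23 08:49 BYX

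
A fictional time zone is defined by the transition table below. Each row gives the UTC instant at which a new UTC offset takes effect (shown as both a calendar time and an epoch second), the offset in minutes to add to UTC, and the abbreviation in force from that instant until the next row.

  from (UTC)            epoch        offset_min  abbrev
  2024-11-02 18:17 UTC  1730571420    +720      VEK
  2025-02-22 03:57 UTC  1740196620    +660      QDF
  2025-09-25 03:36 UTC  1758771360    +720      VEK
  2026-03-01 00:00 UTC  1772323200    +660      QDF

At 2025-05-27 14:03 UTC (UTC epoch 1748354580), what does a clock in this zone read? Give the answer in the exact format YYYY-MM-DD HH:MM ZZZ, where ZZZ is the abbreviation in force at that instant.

Query: 2025-05-27 14:03 UTC
Rule 2/4 (QDF, +11:00): 2025-02-22 03:57 UTC ≤ query < 2025-09-25 03:36 UTC
14·60 + 3 + 660 = 1503 min
1503 = 1·1440 + 63; 63 = 1·60 + 3 → 01:03, 2025-05-27 + 1 day = 2025-05-28
→ 2025-05-28 01:03 QDF

2025-05-28 01:03 QDF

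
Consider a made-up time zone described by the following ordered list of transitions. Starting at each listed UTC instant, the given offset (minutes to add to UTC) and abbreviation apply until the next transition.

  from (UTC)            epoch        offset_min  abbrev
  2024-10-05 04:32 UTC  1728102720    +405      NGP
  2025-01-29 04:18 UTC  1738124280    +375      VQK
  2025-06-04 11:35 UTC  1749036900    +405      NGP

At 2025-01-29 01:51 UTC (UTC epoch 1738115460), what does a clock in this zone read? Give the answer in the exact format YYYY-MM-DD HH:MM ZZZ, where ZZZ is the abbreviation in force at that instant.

Query: 2025-01-29 01:51 UTC
Rule 1/3 (NGP, +06:45): 2024-10-05 04:32 UTC ≤ query < 2025-01-29 04:18 UTC
1·60 + 51 + 405 = 516 min
516 = 0·1440 + 516; 516 = 8·60 + 36 → 08:36, same day
→ 2025-01-29 08:36 NGP

2025-01-29 08:36 NGP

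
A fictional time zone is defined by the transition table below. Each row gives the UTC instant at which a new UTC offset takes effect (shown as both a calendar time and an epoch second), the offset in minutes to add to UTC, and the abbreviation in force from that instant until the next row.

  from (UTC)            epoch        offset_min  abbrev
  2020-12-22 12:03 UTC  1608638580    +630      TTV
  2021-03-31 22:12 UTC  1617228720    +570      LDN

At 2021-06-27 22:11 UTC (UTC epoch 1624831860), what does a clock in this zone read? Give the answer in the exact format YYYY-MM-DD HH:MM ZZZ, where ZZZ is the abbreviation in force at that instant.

Query: 2021-06-27 22:11 UTC
Rule 2/2 (LDN, +09:30): 2021-03-31 22:12 UTC ≤ query < +∞
22·60 + 11 + 570 = 1901 min
1901 = 1·1440 + 461; 461 = 7·60 + 41 → 07:41, 2021-06-27 + 1 day = 2021-06-28
→ 2021-06-28 07:41 LDN

2021-06-28 07:41 LDN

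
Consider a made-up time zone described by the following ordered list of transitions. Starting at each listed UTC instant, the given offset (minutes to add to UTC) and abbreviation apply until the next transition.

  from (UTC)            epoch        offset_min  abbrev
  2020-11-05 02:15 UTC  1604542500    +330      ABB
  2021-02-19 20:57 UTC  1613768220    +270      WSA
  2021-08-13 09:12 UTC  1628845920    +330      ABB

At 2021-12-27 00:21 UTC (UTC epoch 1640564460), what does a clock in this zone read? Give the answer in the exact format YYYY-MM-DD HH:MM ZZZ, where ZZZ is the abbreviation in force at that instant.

Query: 2021-12-27 00:21 UTC
Rule 3/3 (ABB, +05:30): 2021-08-13 09:12 UTC ≤ query < +∞
0·60 + 21 + 330 = 351 min
351 = 0·1440 + 351; 351 = 5·60 + 51 → 05:51, same day
→ 2021-12-27 05:51 ABB

2021-12-27 05:51 ABB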